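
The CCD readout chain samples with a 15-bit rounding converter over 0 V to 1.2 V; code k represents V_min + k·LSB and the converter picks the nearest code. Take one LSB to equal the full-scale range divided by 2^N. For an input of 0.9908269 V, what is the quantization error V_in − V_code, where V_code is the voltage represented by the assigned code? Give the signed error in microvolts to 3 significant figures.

+6.59 µV

Full-scale range = 1.2 V. LSB = 1.2 V / 2^15 ≈ 36.62 µV.
(0.9908269 − (0)) / LSB = 0.9908269 × 32768/1.2 = 27056.1799. Nearest integer: k = 27056.
Reconstructed level: 0 + 27056 × 1.2/32768 V = 0.99082031250 V.
V_in − V_code = 0.9908269 − (0.99082031250) = +6.59 µV.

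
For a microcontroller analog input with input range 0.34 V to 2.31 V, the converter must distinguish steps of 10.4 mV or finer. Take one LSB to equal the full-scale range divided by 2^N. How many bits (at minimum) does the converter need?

8 bits

The full-scale span is 2.31 − (0.34) = 1.97 V.
Required number of levels: 1.97/10.4 mV = 189.42; smallest N with 2^N ≥ that is 8.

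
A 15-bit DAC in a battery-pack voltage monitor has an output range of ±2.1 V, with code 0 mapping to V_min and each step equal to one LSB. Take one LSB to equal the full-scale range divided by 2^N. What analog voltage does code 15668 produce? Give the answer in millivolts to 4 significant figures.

Span: 2.1 V − (-2.1 V) = 4.2 V. LSB = 4.2 V / 2^15.
V_out = -2.1 + 15668 × (4.2/32768) V
      = -2.1 V + 2.00823 V = -0.0917725 V.

-91.77 mV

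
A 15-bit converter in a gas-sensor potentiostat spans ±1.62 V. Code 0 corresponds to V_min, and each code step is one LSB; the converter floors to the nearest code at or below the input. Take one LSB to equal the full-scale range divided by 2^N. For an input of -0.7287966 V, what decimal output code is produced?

9013

Span: 1.62 V − (-1.62 V) = 3.24 V. LSB = 3.24 V / 2^15 ≈ 98.88 µV.
(V_in − V_min) × 2^15/range = (-0.7287966 − (-1.62)) × 32768/3.24 = 9013.257.
Floor → code = 9013.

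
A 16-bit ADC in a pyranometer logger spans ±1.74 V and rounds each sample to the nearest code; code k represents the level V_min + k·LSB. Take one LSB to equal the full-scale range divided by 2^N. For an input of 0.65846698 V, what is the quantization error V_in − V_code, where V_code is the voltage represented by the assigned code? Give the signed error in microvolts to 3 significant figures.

The full-scale span is 1.74 − (-1.74) = 3.48 V. LSB = 3.48 V / 2^16 ≈ 53.10 µV.
(0.65846698 − (-1.74)) / LSB = 2.39846698 × 65536/3.48 = 45168.3713. Nearest integer: k = 45168.
V_code = -1.74 + (45168/65536) × 3.48 = 0.65844726563 V.
Error = V_in − V_code = 0.65846698 − (0.65844726563) = +19.7 µV.

+19.7 µV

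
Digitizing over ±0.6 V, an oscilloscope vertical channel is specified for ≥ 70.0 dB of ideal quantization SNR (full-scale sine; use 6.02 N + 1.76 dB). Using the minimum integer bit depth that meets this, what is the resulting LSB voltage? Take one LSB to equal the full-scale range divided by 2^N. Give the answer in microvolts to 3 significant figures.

Full-scale range = 0.6 V − (-0.6 V) = 1.2 V.
Required N = ⌈(70.0 − 1.76)/6.02⌉ = ⌈11.336⌉ = 12.
Step size = 1.2/4096 V = 293 µV.

293 µV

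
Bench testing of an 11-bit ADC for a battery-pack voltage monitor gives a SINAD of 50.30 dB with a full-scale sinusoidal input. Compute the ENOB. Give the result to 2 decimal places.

8.06 bits

ENOB = (50.30 − 1.76)/6.02 = 8.0631 bits.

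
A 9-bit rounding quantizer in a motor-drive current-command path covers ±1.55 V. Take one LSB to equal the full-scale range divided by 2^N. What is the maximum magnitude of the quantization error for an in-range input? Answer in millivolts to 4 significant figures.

Full-scale range = 1.55 V − (-1.55 V) = 3.1 V.
LSB = 3.1 V ÷ 2^9 = 3.1/512 V = 6.05469 mV.
|e|_max = LSB/2 = 3.027 mV.

3.027 mV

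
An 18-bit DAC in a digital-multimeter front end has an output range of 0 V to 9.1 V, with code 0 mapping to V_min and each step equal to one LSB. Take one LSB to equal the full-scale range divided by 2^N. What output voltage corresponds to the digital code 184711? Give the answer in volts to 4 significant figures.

6.412 V

Full-scale range = 9.1 V. LSB = 9.1 V / 2^18.
V_out = V_min + code × LSB = 0 V + 184711 × 9.1 V / 262144
      = 0 V + 6.41201 V = 6.41201 V.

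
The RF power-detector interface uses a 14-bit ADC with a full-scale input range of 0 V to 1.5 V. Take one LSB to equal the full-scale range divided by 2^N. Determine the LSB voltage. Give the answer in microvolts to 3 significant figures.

91.6 µV

Range is 1.5 V.
There are 2^14 = 16384 steps.
One LSB is 1.5 V / 16384 = 91.6 µV.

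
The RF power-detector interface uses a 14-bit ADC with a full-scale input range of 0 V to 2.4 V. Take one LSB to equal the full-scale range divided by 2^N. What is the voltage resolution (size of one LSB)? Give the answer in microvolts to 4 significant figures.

V_FS = 2.4 V.
2^14 = 16384 levels.
Step size = 2.4/16384 V = 146.5 µV.

146.5 µV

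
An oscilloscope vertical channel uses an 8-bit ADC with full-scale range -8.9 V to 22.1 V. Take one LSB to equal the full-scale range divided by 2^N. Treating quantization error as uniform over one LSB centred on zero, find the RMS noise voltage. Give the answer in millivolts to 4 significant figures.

34.96 mV

The full-scale span is 22.1 − (-8.9) = 31 V.
LSB = 31 V / 2^8 = 121.094 mV.
σ_q = LSB/√12 = 121.094 mV/3.4641 = 34.96 mV.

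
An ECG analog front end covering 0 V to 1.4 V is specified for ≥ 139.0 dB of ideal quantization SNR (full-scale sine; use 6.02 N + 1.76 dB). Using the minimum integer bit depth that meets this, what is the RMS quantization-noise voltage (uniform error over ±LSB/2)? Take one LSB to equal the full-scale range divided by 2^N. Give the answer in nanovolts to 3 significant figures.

48.2 nV

Range is 1.4 V.
Solving 6.02 N ≥ 139.0 − 1.76: N ≥ 22.797. Round up → N = 23.
Step size = 1.4/8388608 V = 166.89 nV.
RMS noise = LSB/√12 = 48.2 nV.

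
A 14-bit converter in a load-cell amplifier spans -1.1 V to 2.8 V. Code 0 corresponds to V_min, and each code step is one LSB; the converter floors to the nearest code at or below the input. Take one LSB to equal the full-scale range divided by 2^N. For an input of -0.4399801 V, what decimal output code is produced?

2772

The full-scale span is 2.8 − (-1.1) = 3.9 V. LSB = 3.9 V / 2^14 ≈ 238.0 µV.
(V_in − V_min) × 2^14/range = (-0.4399801 − (-1.1)) × 16384/3.9 = 2772.761.
Floor → code = 2772.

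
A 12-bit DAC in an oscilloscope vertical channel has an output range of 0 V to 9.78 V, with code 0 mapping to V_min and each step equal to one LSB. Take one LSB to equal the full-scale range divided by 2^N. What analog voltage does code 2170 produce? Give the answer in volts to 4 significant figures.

5.181 V

Span = 9.78 V. LSB = 9.78 V / 2^12.
V_out = V_min + code × LSB = 0 V + 2170 × 9.78 V / 4096
      = 0 V + 5.18130 V = 5.18130 V.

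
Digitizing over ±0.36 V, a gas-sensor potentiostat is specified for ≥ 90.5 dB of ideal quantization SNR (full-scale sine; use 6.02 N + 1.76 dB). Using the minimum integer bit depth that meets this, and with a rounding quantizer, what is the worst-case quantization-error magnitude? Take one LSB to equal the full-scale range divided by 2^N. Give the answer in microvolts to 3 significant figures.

11.0 µV

The full-scale span is 0.36 − (-0.36) = 0.72 V.
N ≥ (90.5 − 1.76)/6.02 = 14.741 → N_min = 15.
One LSB is 0.72 V / 32768 = 21.973 µV.
|e|_max = LSB/2 = 11.0 µV.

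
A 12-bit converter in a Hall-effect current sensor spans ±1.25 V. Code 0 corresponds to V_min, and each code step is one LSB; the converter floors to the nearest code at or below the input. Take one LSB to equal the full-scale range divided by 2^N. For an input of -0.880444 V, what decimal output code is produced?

Span: 1.25 V − (-1.25 V) = 2.5 V. LSB = 2.5 V / 2^12 ≈ 0.6104 mV.
V_in − V_min = -0.880444 − (-1.25) = 0.369556 V.
Divide by LSB: 0.369556 × 4096/2.5 = 605.4806.
Truncating gives code 605.

605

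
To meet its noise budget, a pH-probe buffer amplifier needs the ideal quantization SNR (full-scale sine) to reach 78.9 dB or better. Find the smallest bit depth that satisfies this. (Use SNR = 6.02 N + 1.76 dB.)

13 bits

6.02 N + 1.76 ≥ 78.9 gives N ≥ 12.814, so the minimum integer is 13.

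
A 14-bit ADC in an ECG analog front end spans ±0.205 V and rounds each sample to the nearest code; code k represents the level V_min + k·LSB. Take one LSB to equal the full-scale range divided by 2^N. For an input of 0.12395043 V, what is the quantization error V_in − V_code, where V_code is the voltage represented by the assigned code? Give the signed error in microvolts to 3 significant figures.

Range = 0.205 − (-0.205) = 0.41 V. LSB = 0.41 V / 2^14 ≈ 25.02 µV.
(0.12395043 − (-0.205)) / LSB = 0.32895043 × 16384/0.41 = 13145.1801. Nearest integer: k = 13145.
V_code = -0.205 + (13145/16384) × 0.41 = 0.12394592285 V.
Error = V_in − V_code = 0.12395043 − (0.12394592285) = +4.51 µV.

+4.51 µV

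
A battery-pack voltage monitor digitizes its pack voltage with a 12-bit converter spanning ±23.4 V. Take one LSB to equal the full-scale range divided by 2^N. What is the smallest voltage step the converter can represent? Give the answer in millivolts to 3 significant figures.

11.4 mV

Span: 23.4 V − (-23.4 V) = 46.8 V.
There are 2^12 = 4096 steps.
Step size = 46.8/4096 V = 11.4 mV.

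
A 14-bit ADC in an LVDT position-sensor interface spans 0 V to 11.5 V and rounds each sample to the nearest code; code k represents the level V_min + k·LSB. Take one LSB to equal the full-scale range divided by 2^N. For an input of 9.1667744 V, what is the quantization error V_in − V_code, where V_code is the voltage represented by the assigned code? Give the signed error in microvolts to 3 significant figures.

−95.7 µV

Range is 11.5 V. LSB = 11.5 V / 2^14 ≈ 0.7019 mV.
Position in LSBs: (9.1667744 − (0)) × 16384/11.5 = 13059.8636; rounding gives k = 13060.
Reconstructed level: 0 + 13060 × 11.5/16384 V = 9.1668701172 V.
V_in − V_code = 9.1667744 − (9.1668701172) = −95.7 µV.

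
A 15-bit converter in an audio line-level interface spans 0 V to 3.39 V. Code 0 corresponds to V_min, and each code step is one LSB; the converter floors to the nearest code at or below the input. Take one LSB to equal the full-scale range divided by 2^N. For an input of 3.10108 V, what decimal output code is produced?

29975

Span = 3.39 V. LSB = 3.39 V / 2^15 ≈ 103.5 µV.
V_in − V_min = 3.10108 − (0) = 3.10108 V.
Divide by LSB: 3.10108 × 32768/3.39 = 29975.2771.
Truncating gives code 29975.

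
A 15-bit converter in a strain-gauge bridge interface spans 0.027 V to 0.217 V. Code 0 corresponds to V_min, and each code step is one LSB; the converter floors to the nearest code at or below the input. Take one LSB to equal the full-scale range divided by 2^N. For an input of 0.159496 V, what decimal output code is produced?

22850

The full-scale span is 0.217 − (0.027) = 0.19 V. LSB = 0.19 V / 2^15 ≈ 5.798 µV.
(V_in − V_min) × 2^15/range = (0.159496 − (0.027)) × 32768/0.19 = 22850.679.
Floor → code = 22850.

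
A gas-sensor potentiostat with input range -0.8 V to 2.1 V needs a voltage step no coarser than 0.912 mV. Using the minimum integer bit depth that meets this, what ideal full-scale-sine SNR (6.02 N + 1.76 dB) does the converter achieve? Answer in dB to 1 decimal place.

Full-scale range = 2.1 V − (-0.8 V) = 2.9 V.
2.9 V / 0.912 mV = 3180. Since 2^11 = 2048 and 2^12 = 4096, N = 12.
SNR = 6.02 × 12 + 1.76 = 74.00 dB.

74.0 dB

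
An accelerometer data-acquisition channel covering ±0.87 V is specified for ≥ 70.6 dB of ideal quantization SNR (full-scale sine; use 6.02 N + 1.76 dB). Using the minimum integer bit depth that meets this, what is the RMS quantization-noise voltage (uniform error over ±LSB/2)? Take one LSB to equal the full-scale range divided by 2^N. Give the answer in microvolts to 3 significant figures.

123 µV

The full-scale span is 0.87 − (-0.87) = 1.74 V.
N ≥ (70.6 − 1.76)/6.02 = 11.435 → N_min = 12.
Step size = 1.74/4096 V = 424.80 µV.
σ_q = LSB/√12 = 424.80 µV/3.4641 = 123 µV.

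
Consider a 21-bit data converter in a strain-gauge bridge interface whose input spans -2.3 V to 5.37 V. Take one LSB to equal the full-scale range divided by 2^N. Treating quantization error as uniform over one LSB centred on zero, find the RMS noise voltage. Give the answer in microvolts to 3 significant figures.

1.06 µV

Full-scale range = 5.37 V − (-2.3 V) = 7.67 V.
LSB = 7.67 V / 2^21 = 3.6573 µV.
σ_q = LSB/√12 = 3.6573 µV/3.4641 = 1.06 µV.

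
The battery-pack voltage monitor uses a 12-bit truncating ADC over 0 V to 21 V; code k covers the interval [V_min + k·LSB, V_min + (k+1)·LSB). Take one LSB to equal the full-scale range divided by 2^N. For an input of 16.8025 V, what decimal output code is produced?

Full-scale range = 21 V. LSB = 21 V / 2^12 ≈ 5.127 mV.
code = ⌊(V_in − V_min)/LSB⌋ = ⌊(V_in − V_min) × 2^12 / range⌋
     = ⌊(16.8025 − (0)) × 4096 / 21⌋ = ⌊16.8025 × 4096/21⌋
     = ⌊3277.288⌋ = 3277.

3277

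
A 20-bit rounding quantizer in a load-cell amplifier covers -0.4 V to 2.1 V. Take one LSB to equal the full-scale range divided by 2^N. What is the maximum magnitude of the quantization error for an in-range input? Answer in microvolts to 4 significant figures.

1.192 µV

Range = 2.1 − (-0.4) = 2.5 V.
One LSB is 2.5 V / 1048576 = 2.38419 µV.
|e|_max = LSB/2 = 1.192 µV.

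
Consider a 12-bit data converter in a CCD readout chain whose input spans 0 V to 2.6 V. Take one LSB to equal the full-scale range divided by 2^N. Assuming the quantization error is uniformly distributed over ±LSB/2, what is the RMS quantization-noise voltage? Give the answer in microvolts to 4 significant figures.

Range is 2.6 V.
One LSB is 2.6 V / 4096 = 0.634766 mV.
σ_q = LSB/√12 = 0.634766 mV/3.4641 = 183.2 µV.

183.2 µV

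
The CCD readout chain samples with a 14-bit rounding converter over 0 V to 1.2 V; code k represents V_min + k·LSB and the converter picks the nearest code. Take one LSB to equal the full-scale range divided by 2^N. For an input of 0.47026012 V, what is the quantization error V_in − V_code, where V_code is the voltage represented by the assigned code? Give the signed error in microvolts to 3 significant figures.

−28.0 µV

Span = 1.2 V. LSB = 1.2 V / 2^14 ≈ 73.24 µV.
Position in LSBs: (0.47026012 − (0)) × 16384/1.2 = 6420.6182; rounding gives k = 6421.
V_code = 0 + (6421/16384) × 1.2 = 0.47028808594 V.
Error = V_in − V_code = 0.47026012 − (0.47028808594) = −28.0 µV.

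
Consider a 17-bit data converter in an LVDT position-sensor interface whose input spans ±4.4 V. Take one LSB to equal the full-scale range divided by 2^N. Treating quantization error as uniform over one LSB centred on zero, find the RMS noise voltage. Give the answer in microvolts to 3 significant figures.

19.4 µV

The full-scale span is 4.4 − (-4.4) = 8.8 V.
Step size = 8.8/131072 V = 67.139 µV.
RMS of a uniform error over width LSB is LSB/√12 = 19.4 µV.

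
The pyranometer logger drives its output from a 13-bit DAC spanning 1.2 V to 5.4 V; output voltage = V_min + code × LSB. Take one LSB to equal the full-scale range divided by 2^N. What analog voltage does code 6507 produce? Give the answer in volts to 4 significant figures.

Span: 5.4 V − (1.2 V) = 4.2 V. LSB = 4.2 V / 2^13.
V_out = 1.2 + 6507 × (4.2/8192) V
      = 1.2 V + 3.33611 V = 4.53611 V.

4.536 V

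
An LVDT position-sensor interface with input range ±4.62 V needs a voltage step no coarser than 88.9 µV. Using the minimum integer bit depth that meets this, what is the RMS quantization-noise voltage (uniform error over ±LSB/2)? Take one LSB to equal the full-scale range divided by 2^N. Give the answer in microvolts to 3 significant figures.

20.4 µV

Span: 4.62 V − (-4.62 V) = 9.24 V.
Levels needed ≥ 9.24/88.9 µV = 103900. 2^17 = 131072 suffices, so N_min = 17.
LSB = 9.24 V / 2^17 = 70.496 µV.
V_rms = LSB/√12 = 20.4 µV.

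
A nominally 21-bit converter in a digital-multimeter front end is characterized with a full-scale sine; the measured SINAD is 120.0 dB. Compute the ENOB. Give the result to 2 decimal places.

19.64 bits

Inverting SNR = 6.02 N + 1.76: N_eff = (120.0 − 1.76)/6.02 = 19.6412.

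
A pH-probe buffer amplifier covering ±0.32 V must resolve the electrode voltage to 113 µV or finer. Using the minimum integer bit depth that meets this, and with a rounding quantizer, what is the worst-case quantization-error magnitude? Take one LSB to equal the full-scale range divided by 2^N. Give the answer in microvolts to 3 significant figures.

The full-scale span is 0.32 − (-0.32) = 0.64 V.
Need 2^N ≥ 0.64 V / 113 µV = 5664 → N_min = 13.
LSB = 0.64 V ÷ 2^13 = 0.64/8192 V = 78.125 µV.
Max error for round-to-nearest is LSB/2 = 39.1 µV.

39.1 µV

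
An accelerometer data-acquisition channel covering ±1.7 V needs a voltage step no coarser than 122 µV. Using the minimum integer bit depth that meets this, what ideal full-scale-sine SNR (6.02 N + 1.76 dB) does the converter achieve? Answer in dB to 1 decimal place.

The full-scale span is 1.7 − (-1.7) = 3.4 V.
Levels needed ≥ 3.4/122 µV = 27870. 2^15 = 32768 suffices, so N_min = 15.
SNR = 6.02 × 15 + 1.76 = 92.06 dB.

92.1 dB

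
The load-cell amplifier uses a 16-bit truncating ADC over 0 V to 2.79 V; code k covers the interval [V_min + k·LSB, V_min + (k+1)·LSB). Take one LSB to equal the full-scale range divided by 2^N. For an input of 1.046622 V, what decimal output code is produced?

24584

V_FS = 2.79 V. LSB = 2.79 V / 2^16 ≈ 42.57 µV.
(V_in − V_min) × 2^16/range = (1.046622 − (0)) × 65536/2.79 = 24584.738.
Floor → code = 24584.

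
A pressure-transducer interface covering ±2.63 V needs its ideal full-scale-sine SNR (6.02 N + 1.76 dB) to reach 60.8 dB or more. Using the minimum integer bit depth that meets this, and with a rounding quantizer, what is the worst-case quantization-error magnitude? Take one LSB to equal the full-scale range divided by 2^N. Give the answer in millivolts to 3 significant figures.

2.57 mV

Full-scale range = 2.63 V − (-2.63 V) = 5.26 V.
N ≥ (60.8 − 1.76)/6.02 = 9.807 → N_min = 10.
LSB = 5.26 V / 2^10 = 5.1367 mV.
Max error for round-to-nearest is LSB/2 = 2.57 mV.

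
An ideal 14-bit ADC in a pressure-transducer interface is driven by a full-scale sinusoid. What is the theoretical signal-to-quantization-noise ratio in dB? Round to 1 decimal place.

86.0 dB

SNR = 6.02·14 + 1.76 = 86.04 dB.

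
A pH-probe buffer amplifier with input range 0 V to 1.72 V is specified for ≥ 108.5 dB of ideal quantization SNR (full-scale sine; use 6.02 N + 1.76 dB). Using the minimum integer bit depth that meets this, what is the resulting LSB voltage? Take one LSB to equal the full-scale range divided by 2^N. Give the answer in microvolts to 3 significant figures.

Range is 1.72 V.
N ≥ (108.5 − 1.76)/6.02 = 17.731 → N_min = 18.
Step size = 1.72/262144 V = 6.56 µV.

6.56 µV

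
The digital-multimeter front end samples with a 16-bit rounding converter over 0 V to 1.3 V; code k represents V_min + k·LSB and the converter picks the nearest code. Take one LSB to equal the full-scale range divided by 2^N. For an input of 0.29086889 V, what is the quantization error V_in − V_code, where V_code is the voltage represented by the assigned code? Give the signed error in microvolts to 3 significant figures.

Range is 1.3 V. LSB = 1.3 V / 2^16 ≈ 19.84 µV.
(0.29086889 − (0)) / LSB = 0.29086889 × 65536/1.3 = 14663.3720. Nearest integer: k = 14663.
Reconstructed level: 0 + 14663 × 1.3/65536 V = 0.29086151123 V.
Error = V_in − V_code = 0.29086889 − (0.29086151123) = +7.38 µV.

+7.38 µV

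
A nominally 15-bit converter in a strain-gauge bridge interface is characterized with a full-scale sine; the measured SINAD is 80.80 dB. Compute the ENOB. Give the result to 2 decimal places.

13.13 bits

ENOB = (SINAD − 1.76) / 6.02 = (80.80 − 1.76) / 6.02 = 79.04 / 6.02 = 13.1296.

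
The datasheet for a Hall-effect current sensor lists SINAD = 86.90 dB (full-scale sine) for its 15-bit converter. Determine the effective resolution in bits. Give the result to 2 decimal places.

14.14 bits

ENOB = (SINAD − 1.76) / 6.02 = (86.90 − 1.76) / 6.02 = 85.14 / 6.02 = 14.1429.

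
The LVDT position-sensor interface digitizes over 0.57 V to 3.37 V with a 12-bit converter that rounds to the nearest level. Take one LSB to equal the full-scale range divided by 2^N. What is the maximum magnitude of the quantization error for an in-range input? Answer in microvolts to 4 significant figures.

Full-scale range = 3.37 V − (0.57 V) = 2.8 V.
Step size = 2.8/4096 V = 0.683594 mV.
|e|_max = LSB/2 = 341.8 µV.

341.8 µV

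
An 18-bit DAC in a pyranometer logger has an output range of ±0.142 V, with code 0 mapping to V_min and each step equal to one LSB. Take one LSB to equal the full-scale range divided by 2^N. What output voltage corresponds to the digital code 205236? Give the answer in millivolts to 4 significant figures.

The full-scale span is 0.142 − (-0.142) = 0.284 V. LSB = 0.284 V / 2^18.
V_out = V_min + code × LSB = -0.142 V + 205236 × 0.284 V / 262144
      = -0.142 + 0.222347 = 0.0803474 V.

80.35 mV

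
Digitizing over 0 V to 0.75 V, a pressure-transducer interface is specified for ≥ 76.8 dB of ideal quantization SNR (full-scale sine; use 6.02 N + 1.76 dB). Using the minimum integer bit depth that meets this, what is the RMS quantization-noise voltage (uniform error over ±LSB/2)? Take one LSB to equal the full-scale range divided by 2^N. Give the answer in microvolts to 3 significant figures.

26.4 µV

V_FS = 0.75 V.
Required N = ⌈(76.8 − 1.76)/6.02⌉ = ⌈12.465⌉ = 13.
LSB = 0.75 V ÷ 2^13 = 0.75/8192 V = 91.553 µV.
V_rms = LSB/√12 = 26.4 µV.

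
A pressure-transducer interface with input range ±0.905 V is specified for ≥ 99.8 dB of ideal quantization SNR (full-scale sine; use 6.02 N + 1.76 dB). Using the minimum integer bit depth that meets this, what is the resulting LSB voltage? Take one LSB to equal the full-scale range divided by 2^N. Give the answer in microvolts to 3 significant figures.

The full-scale span is 0.905 − (-0.905) = 1.81 V.
6.02 N + 1.76 ≥ 99.8 gives N ≥ 16.286, so the minimum integer is 17.
LSB = 1.81 V ÷ 2^17 = 1.81/131072 V = 13.8 µV.

13.8 µV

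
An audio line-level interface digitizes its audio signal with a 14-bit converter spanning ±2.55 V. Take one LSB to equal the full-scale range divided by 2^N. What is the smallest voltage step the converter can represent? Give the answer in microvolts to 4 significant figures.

Span: 2.55 V − (-2.55 V) = 5.1 V.
There are 2^14 = 16384 steps.
LSB = 5.1 V / 2^14 = 311.3 µV.

311.3 µV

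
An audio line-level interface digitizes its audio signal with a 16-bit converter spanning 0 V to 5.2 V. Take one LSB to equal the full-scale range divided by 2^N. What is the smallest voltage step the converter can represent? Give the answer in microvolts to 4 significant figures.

Full-scale range = 5.2 V.
Number of codes = 2^16 = 65536.
One LSB is 5.2 V / 65536 = 79.35 µV.

79.35 µV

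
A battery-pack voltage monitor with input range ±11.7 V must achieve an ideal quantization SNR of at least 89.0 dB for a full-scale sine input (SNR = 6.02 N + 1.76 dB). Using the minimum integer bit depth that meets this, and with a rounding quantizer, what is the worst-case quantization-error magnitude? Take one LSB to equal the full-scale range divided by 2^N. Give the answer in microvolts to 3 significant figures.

Span: 11.7 V − (-11.7 V) = 23.4 V.
Required N = ⌈(89.0 − 1.76)/6.02⌉ = ⌈14.492⌉ = 15.
One LSB is 23.4 V / 32768 = 0.71411 mV.
|e|_max = LSB/2 = 357 µV.

357 µV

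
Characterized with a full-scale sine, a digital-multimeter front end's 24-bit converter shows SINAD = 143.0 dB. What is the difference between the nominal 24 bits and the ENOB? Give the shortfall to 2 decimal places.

0.54 bits

ENOB = (SINAD − 1.76)/6.02 = (143.0 − 1.76)/6.02 = 23.4618 bits.
Shortfall = 24 − 23.4618 = 0.5382 bits.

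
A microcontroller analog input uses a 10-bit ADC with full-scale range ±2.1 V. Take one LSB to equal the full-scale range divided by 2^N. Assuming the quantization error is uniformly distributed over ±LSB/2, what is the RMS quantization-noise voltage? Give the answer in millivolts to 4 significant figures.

1.184 mV

Span: 2.1 V − (-2.1 V) = 4.2 V.
Step size = 4.2/1024 V = 4.10156 mV.
For a uniform distribution on [−LSB/2, +LSB/2], V_rms = LSB/√12 = 4.10156 mV/3.4641 = 1.184 mV.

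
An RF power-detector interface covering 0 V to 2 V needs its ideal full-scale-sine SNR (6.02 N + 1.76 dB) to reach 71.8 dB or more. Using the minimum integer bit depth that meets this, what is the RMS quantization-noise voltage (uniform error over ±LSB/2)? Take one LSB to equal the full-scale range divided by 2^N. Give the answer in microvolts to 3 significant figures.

141 µV

Span = 2 V.
6.02 N + 1.76 ≥ 71.8 gives N ≥ 11.635, so the minimum integer is 12.
One LSB is 2 V / 4096 = 488.28 µV.
V_rms = LSB/√12 = 141 µV.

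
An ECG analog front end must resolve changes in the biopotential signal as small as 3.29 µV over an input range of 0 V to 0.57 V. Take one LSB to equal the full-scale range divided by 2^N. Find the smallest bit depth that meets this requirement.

18 bits

Span = 0.57 V.
Need 2^N ≥ 0.57 V / 3.29 µV = 173300 → N_min = 18.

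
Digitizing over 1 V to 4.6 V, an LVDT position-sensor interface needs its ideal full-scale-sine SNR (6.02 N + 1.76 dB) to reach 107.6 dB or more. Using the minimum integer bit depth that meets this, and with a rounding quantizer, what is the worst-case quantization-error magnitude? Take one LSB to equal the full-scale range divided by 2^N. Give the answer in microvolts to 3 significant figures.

6.87 µV

Full-scale range = 4.6 V − (1 V) = 3.6 V.
6.02 N + 1.76 ≥ 107.6 gives N ≥ 17.581, so the minimum integer is 18.
LSB = 3.6 V / 2^18 = 13.733 µV.
Half an LSB is 6.87 µV.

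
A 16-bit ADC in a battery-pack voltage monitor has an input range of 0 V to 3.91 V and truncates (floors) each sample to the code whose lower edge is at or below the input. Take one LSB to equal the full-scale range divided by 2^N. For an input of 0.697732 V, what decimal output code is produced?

Range is 3.91 V. LSB = 3.91 V / 2^16 ≈ 59.66 µV.
(V_in − V_min) × 2^16/range = (0.697732 − (0)) × 65536/3.91 = 11694.773.
Floor → code = 11694.

11694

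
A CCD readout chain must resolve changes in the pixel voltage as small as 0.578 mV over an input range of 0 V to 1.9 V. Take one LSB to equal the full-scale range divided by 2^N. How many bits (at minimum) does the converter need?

12 bits

V_FS = 1.9 V.
Required number of levels: 1.9/0.578 mV = 3287.2; smallest N with 2^N ≥ that is 12.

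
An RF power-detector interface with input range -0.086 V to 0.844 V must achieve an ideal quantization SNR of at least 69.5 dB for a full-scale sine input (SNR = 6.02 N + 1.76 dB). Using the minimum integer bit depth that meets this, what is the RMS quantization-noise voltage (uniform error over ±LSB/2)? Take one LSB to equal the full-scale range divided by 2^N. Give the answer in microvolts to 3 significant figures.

65.5 µV

Full-scale range = 0.844 V − (-0.086 V) = 0.93 V.
N ≥ (69.5 − 1.76)/6.02 = 11.252 → N_min = 12.
LSB = 0.93 V / 2^12 = 227.05 µV.
RMS noise = LSB/√12 = 65.5 µV.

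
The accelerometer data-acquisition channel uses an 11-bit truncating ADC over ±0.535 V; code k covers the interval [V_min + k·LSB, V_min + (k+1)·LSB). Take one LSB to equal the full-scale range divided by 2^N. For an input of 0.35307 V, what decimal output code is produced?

The full-scale span is 0.535 − (-0.535) = 1.07 V. LSB = 1.07 V / 2^11 ≈ 0.5225 mV.
(V_in − V_min) × 2^11/range = (0.35307 − (-0.535)) × 2048/1.07 = 1699.783.
Floor → code = 1699.

1699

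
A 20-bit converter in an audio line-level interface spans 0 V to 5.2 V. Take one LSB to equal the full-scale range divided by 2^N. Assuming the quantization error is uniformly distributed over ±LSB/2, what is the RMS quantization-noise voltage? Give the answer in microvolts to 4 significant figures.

V_FS = 5.2 V.
One LSB is 5.2 V / 1048576 = 4.95911 µV.
σ_q = LSB/√12 = 4.95911 µV/3.4641 = 1.432 µV.

1.432 µV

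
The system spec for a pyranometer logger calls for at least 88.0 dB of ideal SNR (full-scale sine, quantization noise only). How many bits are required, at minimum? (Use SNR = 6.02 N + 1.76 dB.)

15 bits

Solving 6.02 N ≥ 88.0 − 1.76: N ≥ 14.326. Round up → N = 15.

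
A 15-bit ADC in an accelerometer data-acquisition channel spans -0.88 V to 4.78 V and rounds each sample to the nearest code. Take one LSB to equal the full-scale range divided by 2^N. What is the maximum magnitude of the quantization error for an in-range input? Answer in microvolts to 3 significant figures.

Span: 4.78 V − (-0.88 V) = 5.66 V.
Step size = 5.66/32768 V = 172.73 µV.
Worst-case error for round-to-nearest is half an LSB: 86.4 µV.

86.4 µV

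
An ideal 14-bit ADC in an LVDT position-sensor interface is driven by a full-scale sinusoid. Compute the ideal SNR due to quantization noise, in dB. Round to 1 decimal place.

86.0 dB

6.02(14) + 1.76 = 84.28 + 1.76 = 86.04 dB.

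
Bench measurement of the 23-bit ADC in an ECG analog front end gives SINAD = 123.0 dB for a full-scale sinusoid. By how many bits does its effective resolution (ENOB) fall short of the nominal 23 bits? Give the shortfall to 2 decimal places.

2.86 bits

Effective bits = (123.0 − 1.76)/6.02 = 20.1395.
23 − 20.1395 = 2.86 bits below nominal.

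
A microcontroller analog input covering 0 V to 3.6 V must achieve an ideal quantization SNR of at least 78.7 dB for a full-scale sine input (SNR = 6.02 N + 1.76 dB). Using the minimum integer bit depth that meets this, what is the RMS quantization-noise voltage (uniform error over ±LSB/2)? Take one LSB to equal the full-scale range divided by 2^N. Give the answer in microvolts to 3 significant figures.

127 µV

V_FS = 3.6 V.
N ≥ (78.7 − 1.76)/6.02 = 12.781 → N_min = 13.
One LSB is 3.6 V / 8192 = 439.45 µV.
V_rms = LSB/√12 = 127 µV.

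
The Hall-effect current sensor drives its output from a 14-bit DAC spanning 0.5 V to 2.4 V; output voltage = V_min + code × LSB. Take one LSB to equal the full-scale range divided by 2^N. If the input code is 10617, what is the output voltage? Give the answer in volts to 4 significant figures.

1.731 V

Full-scale range = 2.4 V − (0.5 V) = 1.9 V. LSB = 1.9 V / 2^14.
V_out = V_min + code × LSB = 0.5 V + 10617 × 1.9 V / 16384
      = 0.5 + 1.23122 = 1.73122 V.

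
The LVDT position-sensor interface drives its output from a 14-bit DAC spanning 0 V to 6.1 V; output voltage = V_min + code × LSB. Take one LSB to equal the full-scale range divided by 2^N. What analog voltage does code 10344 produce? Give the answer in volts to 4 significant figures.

3.851 V

Span = 6.1 V. LSB = 6.1 V / 2^14.
V_out = 0 + 10344 × (6.1/16384) V
      = 0 + 3.85122 = 3.85122 V.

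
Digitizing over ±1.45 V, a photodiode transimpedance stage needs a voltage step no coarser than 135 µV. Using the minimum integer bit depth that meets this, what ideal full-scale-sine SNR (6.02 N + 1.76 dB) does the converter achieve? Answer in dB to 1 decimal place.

Span: 1.45 V − (-1.45 V) = 2.9 V.
Need 2^N ≥ 2.9 V / 135 µV = 21480 → N_min = 15.
Ideal SNR at N = 15: 6.02·15 + 1.76 = 92.1 dB.

92.1 dB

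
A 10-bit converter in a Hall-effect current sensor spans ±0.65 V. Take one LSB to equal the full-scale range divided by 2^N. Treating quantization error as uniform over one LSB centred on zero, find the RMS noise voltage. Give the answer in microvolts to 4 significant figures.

The full-scale span is 0.65 − (-0.65) = 1.3 V.
Step size = 1.3/1024 V = 1.26953 mV.
For a uniform distribution on [−LSB/2, +LSB/2], V_rms = LSB/√12 = 1.26953 mV/3.4641 = 366.5 µV.

366.5 µV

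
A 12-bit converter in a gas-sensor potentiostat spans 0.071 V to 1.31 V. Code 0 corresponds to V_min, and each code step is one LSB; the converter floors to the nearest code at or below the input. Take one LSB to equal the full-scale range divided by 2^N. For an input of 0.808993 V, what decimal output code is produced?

2439

The full-scale span is 1.31 − (0.071) = 1.239 V. LSB = 1.239 V / 2^12 ≈ 302.5 µV.
code = ⌊(V_in − V_min)/LSB⌋ = ⌊(V_in − V_min) × 2^12 / range⌋
     = ⌊(0.808993 − (0.071)) × 4096 / 1.239⌋ = ⌊0.737993 × 4096/1.239⌋
     = ⌊2439.725⌋ = 2439.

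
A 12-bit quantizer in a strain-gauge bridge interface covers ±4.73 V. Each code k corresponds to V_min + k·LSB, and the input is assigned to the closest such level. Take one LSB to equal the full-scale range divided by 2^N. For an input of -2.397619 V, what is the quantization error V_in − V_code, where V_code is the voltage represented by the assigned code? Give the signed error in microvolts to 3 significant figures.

Span: 4.73 V − (-4.73 V) = 9.46 V. LSB = 9.46 V / 2^12 ≈ 2.310 mV.
(V_in − V_min)/LSB = (-2.397619 − (-4.73)) × 4096/9.46 = 1009.8766 → nearest code k = 1010.
Reconstructed level: -4.73 + 1010 × 9.46/4096 V = -2.397333984 V.
e = -2.397619 − (-2.397333984) = −285 µV.

−285 µV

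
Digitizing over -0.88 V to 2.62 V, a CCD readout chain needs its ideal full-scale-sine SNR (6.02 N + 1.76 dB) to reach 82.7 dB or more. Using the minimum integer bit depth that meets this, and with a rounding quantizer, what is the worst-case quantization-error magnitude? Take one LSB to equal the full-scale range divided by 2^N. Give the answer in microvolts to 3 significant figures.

Full-scale range = 2.62 V − (-0.88 V) = 3.5 V.
Required N = ⌈(82.7 − 1.76)/6.02⌉ = ⌈13.445⌉ = 14.
Step size = 3.5/16384 V = 213.62 µV.
Half an LSB is 107 µV.

107 µV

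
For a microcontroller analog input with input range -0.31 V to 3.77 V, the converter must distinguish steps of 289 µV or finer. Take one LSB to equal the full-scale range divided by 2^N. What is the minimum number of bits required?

Full-scale range = 3.77 V − (-0.31 V) = 4.08 V.
Levels needed ≥ 4.08/289 µV = 14120. 2^14 = 16384 suffices, so N_min = 14.

14 bits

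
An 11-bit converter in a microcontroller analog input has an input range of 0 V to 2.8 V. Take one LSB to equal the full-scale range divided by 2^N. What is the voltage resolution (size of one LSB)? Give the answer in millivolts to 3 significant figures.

1.37 mV

Full-scale range = 2.8 V.
There are 2^11 = 2048 steps.
LSB = 2.8 V ÷ 2^11 = 2.8/2048 V = 1.37 mV.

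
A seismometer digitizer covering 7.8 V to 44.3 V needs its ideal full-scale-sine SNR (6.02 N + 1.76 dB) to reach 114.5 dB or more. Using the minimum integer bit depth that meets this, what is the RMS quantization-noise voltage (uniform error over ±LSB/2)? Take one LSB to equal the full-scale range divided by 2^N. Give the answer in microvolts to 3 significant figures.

20.1 µV

Full-scale range = 44.3 V − (7.8 V) = 36.5 V.
Solving 6.02 N ≥ 114.5 − 1.76: N ≥ 18.728. Round up → N = 19.
LSB = 36.5 V ÷ 2^19 = 36.5/524288 V = 69.618 µV.
V_rms = LSB/√12 = 20.1 µV.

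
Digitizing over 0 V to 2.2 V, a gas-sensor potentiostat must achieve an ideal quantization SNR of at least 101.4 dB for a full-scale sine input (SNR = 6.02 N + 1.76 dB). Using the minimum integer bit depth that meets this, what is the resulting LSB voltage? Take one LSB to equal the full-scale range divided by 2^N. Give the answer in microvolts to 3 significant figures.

Span = 2.2 V.
N ≥ (101.4 − 1.76)/6.02 = 16.551 → N_min = 17.
LSB = 2.2 V / 2^17 = 16.8 µV.

16.8 µV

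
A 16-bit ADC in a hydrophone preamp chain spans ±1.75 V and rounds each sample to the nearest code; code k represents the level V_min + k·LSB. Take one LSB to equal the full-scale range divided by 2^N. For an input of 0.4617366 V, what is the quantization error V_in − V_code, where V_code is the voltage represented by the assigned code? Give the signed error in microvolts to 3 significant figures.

The full-scale span is 1.75 − (-1.75) = 3.5 V. LSB = 3.5 V / 2^16 ≈ 53.41 µV.
(V_in − V_min)/LSB = (0.4617366 − (-1.75)) × 65536/3.5 = 41413.8199 → nearest code k = 41414.
Reconstructed level: -1.75 + 41414 × 3.5/65536 V = 0.46174621582 V.
Error = V_in − V_code = 0.4617366 − (0.46174621582) = −9.62 µV.

−9.62 µV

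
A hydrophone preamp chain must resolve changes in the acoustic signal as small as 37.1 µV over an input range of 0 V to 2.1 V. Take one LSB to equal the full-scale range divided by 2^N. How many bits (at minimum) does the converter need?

Full-scale range = 2.1 V.
Need 2^N ≥ 2.1 V / 37.1 µV = 56600 → N_min = 16.

16 bits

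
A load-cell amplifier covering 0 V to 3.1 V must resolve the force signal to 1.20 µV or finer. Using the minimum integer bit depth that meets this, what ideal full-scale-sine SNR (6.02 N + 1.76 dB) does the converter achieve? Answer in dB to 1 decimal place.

134.2 dB

Range is 3.1 V.
Need 2^N ≥ 3.1 V / 1.20 µV = 2.583e6 → N_min = 22.
6.02(22) + 1.76 = 134.20 dB.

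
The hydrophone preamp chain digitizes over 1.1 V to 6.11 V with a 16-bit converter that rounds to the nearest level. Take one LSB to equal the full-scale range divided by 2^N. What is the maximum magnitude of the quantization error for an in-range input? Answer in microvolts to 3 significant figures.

38.2 µV

Full-scale range = 6.11 V − (1.1 V) = 5.01 V.
Step size = 5.01/65536 V = 76.447 µV.
Worst-case error for round-to-nearest is half an LSB: 38.2 µV.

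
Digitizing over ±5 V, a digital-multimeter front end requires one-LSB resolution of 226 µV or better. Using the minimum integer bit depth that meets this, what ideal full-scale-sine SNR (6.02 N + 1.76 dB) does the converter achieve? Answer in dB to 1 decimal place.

98.1 dB

Span: 5 V − (-5 V) = 10 V.
Need 2^N ≥ 10 V / 226 µV = 44250 → N_min = 16.
6.02(16) + 1.76 = 98.08 dB.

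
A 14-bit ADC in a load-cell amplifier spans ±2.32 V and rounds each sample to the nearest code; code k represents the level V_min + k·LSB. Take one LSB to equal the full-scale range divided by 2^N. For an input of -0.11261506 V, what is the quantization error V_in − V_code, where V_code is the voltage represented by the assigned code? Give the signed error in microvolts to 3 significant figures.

Range = 2.32 − (-2.32) = 4.64 V. LSB = 4.64 V / 2^14 ≈ 283.2 µV.
(V_in − V_min)/LSB = (-0.11261506 − (-2.32)) × 16384/4.64 = 7794.3523 → nearest code k = 7794.
Reconstructed level: -2.32 + 7794 × 4.64/16384 V = -0.11271484375 V.
Error = V_in − V_code = -0.11261506 − (-0.11271484375) = +99.8 µV.

+99.8 µV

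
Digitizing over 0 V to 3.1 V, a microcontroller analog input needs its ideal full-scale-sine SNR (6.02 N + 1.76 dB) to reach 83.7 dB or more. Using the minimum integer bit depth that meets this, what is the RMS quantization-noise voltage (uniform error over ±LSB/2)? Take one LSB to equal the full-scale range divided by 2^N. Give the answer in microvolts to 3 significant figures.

V_FS = 3.1 V.
Required N = ⌈(83.7 − 1.76)/6.02⌉ = ⌈13.611⌉ = 14.
LSB = 3.1 V / 2^14 = 189.21 µV.
V_rms = LSB/√12 = 54.6 µV.

54.6 µV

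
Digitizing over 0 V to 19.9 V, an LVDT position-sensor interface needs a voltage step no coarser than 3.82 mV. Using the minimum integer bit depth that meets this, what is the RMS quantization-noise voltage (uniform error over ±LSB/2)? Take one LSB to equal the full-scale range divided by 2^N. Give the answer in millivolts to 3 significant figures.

0.701 mV

Span = 19.9 V.
Need 2^N ≥ 19.9 V / 3.82 mV = 5209 → N_min = 13.
One LSB is 19.9 V / 8192 = 2.4292 mV.
RMS noise = LSB/√12 = 0.701 mV.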